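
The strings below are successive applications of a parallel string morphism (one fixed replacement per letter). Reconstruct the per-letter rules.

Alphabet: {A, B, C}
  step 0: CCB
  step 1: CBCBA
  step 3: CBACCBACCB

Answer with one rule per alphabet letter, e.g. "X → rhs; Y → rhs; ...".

A->C, B->A, C->CB

  step 0 ⇒ step 1: CCB ⇒ CB·CB·A
    B ↦ A
    C ↦ CB
    A ↦ C  (constrained at step 1)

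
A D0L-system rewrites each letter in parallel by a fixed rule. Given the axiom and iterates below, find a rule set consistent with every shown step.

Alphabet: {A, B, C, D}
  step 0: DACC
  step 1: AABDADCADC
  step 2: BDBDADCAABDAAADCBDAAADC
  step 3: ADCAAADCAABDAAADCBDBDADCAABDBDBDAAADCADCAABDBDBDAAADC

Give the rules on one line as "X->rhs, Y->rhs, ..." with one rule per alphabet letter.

A->BD, B->ADC, C->ADC, D->AA

  step 2 ⇒ step 3: BDBDADCAABDAAADCBDAAADC ⇒ ADC·AA·ADC·AA·BD·AA·ADC·BD·BD·ADC·AA·BD·BD·BD·AA·ADC·ADC·AA·BD·BD·BD·AA·ADC
    A ↦ BD
    B ↦ ADC
    C ↦ ADC
    D ↦ AA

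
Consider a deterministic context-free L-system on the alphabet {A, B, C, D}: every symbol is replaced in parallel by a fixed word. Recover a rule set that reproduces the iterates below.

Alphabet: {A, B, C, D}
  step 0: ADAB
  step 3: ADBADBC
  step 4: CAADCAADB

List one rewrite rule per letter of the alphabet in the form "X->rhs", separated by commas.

A->C, B->AD, C->B, D->A

  step 3 ⇒ step 4: ADBADBC ⇒ C·A·AD·C·A·AD·B
    A ↦ C
    B ↦ AD
    C ↦ B
    D ↦ A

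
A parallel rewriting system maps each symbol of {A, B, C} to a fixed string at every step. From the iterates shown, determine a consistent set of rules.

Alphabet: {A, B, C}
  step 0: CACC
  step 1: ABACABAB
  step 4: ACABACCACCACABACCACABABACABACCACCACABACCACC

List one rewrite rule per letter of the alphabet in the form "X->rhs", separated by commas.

A->AC, B->C, C->AB

  step 0 ⇒ step 1: CACC ⇒ AB·AC·AB·AB
    A ↦ AC
    C ↦ AB
    B ↦ C  (constrained at step 1)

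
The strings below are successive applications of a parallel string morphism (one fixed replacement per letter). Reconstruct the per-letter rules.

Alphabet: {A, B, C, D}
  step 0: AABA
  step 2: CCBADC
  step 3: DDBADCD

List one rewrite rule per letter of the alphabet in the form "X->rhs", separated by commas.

A->D, B->BA, C->D, D->C

  step 2 ⇒ step 3: CCBADC ⇒ D·D·BA·D·C·D
    A ↦ D
    B ↦ BA
    C ↦ D
    D ↦ C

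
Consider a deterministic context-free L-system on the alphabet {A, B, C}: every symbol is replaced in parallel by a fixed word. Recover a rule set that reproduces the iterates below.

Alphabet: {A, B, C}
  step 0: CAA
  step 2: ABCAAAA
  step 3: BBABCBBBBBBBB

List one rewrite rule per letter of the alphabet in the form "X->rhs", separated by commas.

  step 2 ⇒ step 3: ABCAAAA ⇒ BB·A·BC·BB·BB·BB·BB
    A ↦ BB
    B ↦ A
    C ↦ BC

A->BB, B->A, C->BC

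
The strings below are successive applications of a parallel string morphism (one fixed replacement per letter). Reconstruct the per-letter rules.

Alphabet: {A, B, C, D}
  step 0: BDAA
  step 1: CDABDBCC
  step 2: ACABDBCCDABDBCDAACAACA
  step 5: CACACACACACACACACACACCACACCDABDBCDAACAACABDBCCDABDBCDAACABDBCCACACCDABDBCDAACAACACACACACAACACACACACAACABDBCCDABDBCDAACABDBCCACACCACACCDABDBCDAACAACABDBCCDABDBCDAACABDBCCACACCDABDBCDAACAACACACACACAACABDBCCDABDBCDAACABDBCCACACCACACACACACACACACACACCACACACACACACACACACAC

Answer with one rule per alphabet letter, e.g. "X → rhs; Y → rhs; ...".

  step 1 ⇒ step 2: CDABDBCC ⇒ ACA·BDB·C·CDA·BDB·CDA·ACA·ACA
    A ↦ C
    B ↦ CDA
    C ↦ ACA
    D ↦ BDB

A->C, B->CDA, C->ACA, D->BDB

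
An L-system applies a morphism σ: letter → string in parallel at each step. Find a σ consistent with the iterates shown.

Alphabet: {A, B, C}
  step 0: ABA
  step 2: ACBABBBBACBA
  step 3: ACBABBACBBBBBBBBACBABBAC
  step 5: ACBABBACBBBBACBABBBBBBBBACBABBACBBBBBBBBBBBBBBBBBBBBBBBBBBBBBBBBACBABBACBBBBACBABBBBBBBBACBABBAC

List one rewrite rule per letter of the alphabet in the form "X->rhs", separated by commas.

A->AC, B->BB, C->BA

  step 2 ⇒ step 3: ACBABBBBACBA ⇒ AC·BA·BB·AC·BB·BB·BB·BB·AC·BA·BB·AC
    A ↦ AC
    B ↦ BB
    C ↦ BA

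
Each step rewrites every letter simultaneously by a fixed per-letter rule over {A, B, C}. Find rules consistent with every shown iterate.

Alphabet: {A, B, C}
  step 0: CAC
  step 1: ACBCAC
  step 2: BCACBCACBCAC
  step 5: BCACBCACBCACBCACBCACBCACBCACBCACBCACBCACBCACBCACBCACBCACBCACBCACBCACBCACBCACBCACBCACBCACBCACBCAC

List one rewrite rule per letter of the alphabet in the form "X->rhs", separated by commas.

A->BC, B->BC, C->AC

  step 1 ⇒ step 2: ACBCAC ⇒ BC·AC·BC·AC·BC·AC
    A ↦ BC
    B ↦ BC
    C ↦ AC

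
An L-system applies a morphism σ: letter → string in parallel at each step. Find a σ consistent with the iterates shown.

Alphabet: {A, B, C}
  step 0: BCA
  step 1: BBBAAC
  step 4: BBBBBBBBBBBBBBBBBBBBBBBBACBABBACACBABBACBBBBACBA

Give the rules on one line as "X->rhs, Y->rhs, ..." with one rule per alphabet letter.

  step 0 ⇒ step 1: BCA ⇒ BB·BA·AC
    A ↦ AC
    B ↦ BB
    C ↦ BA

A->AC, B->BB, C->BA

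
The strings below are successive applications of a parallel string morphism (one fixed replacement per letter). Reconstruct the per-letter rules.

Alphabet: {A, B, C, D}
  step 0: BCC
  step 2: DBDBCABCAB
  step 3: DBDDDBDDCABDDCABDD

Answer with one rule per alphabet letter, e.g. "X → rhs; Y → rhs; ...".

A->B, B->DD, C->CA, D->DB

  step 2 ⇒ step 3: DBDBCABCAB ⇒ DB·DD·DB·DD·CA·B·DD·CA·B·DD
    A ↦ B
    B ↦ DD
    C ↦ CA
    D ↦ DB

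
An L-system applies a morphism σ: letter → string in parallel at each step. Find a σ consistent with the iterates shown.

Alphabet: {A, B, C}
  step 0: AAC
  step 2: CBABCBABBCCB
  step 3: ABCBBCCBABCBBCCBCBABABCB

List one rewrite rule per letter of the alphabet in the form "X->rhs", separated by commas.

  step 2 ⇒ step 3: CBABCBABBCCB ⇒ AB·CB·BC·CB·AB·CB·BC·CB·CB·AB·AB·CB
    A ↦ BC
    B ↦ CB
    C ↦ AB

A->BC, B->CB, C->AB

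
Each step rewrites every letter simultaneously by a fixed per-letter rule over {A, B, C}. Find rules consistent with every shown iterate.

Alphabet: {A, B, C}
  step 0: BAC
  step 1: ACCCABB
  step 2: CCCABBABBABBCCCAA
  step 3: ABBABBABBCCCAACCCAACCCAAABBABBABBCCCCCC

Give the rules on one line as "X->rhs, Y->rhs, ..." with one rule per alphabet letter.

  step 2 ⇒ step 3: CCCABBABBABBCCCAA ⇒ ABB·ABB·ABB·CCC·A·A·CCC·A·A·CCC·A·A·ABB·ABB·ABB·CCC·CCC
    A ↦ CCC
    B ↦ A
    C ↦ ABB

A->CCC, B->A, C->ABB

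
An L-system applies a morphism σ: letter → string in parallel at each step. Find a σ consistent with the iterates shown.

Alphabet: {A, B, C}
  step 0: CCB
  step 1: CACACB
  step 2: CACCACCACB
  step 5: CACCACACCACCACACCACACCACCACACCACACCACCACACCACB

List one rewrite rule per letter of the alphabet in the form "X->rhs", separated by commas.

A->C, B->CB, C->CA

  step 1 ⇒ step 2: CACACB ⇒ CA·C·CA·C·CA·CB
    A ↦ C
    B ↦ CB
    C ↦ CA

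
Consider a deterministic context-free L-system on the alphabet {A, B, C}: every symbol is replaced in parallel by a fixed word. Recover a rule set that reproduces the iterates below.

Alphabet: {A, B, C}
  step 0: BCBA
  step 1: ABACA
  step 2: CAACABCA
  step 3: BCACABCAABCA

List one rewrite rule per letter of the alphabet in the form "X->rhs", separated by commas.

  step 2 ⇒ step 3: CAACABCA ⇒ B·CA·CA·B·CA·A·B·CA
    A ↦ CA
    B ↦ A
    C ↦ B

A->CA, B->A, C->B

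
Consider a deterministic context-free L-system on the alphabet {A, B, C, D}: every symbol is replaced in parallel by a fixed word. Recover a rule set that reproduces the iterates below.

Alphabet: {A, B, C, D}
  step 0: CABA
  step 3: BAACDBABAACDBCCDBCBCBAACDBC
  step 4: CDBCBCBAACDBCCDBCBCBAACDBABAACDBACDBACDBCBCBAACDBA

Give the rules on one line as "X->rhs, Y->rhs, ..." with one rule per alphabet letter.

A->BC, B->CD, C->BA, D->A

  step 3 ⇒ step 4: BAACDBABAACDBCCDBCBCBAACDBC ⇒ CD·BC·BC·BA·A·CD·BC·CD·BC·BC·BA·A·CD·BA·BA·A·CD·BA·CD·BA·CD·BC·BC·BA·A·CD·BA
    A ↦ BC
    B ↦ CD
    C ↦ BA
    D ↦ A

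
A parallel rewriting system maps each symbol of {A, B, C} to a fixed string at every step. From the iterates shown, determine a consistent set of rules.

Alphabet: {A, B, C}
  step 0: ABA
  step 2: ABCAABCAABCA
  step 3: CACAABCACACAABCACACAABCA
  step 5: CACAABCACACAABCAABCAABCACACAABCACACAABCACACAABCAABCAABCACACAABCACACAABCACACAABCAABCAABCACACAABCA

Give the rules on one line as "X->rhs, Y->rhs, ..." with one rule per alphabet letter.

A->CA, B->CA, C->AB

  step 2 ⇒ step 3: ABCAABCAABCA ⇒ CA·CA·AB·CA·CA·CA·AB·CA·CA·CA·AB·CA
    A ↦ CA
    B ↦ CA
    C ↦ AB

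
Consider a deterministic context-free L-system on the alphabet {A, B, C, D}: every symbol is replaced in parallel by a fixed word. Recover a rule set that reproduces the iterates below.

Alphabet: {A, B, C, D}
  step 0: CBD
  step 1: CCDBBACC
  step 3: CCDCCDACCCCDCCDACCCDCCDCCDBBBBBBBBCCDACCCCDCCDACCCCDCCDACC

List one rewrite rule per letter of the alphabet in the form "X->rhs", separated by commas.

  step 0 ⇒ step 1: CBD ⇒ CCD·BB·ACC
    B ↦ BB
    C ↦ CCD
    D ↦ ACC
    A ↦ CD  (constrained at step 1)

A->CD, B->BB, C->CCD, D->ACC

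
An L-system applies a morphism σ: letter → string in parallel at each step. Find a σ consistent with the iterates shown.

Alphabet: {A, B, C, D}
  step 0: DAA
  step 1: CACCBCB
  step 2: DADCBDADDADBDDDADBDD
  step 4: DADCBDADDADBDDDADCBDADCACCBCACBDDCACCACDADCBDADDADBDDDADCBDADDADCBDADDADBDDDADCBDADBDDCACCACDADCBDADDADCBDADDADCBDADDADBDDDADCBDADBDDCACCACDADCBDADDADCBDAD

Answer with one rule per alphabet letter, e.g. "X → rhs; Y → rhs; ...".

A->CB, B->BDD, C->DAD, D->CAC

  step 1 ⇒ step 2: CACCBCB ⇒ DAD·CB·DAD·DAD·BDD·DAD·BDD
    A ↦ CB
    B ↦ BDD
    C ↦ DAD
  step 0 ⇒ step 1: DAA ⇒ CAC·CB·CB
    D ↦ CAC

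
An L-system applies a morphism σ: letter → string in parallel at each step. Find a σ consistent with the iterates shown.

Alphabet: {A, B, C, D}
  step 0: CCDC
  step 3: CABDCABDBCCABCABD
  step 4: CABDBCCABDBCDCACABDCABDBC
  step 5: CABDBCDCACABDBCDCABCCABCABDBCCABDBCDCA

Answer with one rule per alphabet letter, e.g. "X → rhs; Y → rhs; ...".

  step 4 ⇒ step 5: CABDBCCABDBCDCACABDCABDBC ⇒ CA·B·D·BC·D·CA·CA·B·D·BC·D·CA·BC·CA·B·CA·B·D·BC·CA·B·D·BC·D·CA
    A ↦ B
    B ↦ D
    C ↦ CA
    D ↦ BC

A->B, B->D, C->CA, D->BC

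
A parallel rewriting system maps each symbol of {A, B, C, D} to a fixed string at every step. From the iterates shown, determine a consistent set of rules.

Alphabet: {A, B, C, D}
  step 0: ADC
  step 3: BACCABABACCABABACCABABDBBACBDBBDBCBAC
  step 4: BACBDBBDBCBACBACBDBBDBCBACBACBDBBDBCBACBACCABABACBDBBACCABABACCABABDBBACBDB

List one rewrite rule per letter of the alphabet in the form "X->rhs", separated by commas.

A->C, B->BA, C->BDB, D->CCA

  step 3 ⇒ step 4: BACCABABACCABABACCABABDBBACBDBBDBCBAC ⇒ BA·C·BDB·BDB·C·BA·C·BA·C·BDB·BDB·C·BA·C·BA·C·BDB·BDB·C·BA·C·BA·CCA·BA·BA·C·BDB·BA·CCA·BA·BA·CCA·BA·BDB·BA·C·BDB
    A ↦ C
    B ↦ BA
    C ↦ BDB
    D ↦ CCA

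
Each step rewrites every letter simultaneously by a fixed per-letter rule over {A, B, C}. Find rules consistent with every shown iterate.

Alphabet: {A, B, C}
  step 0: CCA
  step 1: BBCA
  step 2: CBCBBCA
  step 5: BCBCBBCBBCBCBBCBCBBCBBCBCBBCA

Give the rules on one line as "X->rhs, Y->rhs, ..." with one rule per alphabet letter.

A->CA, B->CB, C->B

  step 1 ⇒ step 2: BBCA ⇒ CB·CB·B·CA
    A ↦ CA
    B ↦ CB
    C ↦ B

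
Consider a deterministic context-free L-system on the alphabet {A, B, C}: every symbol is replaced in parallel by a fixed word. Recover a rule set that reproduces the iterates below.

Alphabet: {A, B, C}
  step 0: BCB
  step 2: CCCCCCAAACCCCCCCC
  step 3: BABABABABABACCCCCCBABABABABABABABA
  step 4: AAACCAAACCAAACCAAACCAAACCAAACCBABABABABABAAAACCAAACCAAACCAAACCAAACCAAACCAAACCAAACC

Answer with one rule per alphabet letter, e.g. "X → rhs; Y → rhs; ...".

A->CC, B->AAA, C->BA

  step 3 ⇒ step 4: BABABABABABACCCCCCBABABABABABABABA ⇒ AAA·CC·AAA·CC·AAA·CC·AAA·CC·AAA·CC·AAA·CC·BA·BA·BA·BA·BA·BA·AAA·CC·AAA·CC·AAA·CC·AAA·CC·AAA·CC·AAA·CC·AAA·CC·AAA·CC
    A ↦ CC
    B ↦ AAA
    C ↦ BA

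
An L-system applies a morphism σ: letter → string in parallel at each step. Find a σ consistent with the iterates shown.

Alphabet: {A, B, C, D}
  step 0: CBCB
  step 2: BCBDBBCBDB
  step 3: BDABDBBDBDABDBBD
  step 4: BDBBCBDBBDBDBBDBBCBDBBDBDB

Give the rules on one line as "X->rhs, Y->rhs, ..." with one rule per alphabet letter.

A->BC, B->BD, C->A, D->B

  step 3 ⇒ step 4: BDABDBBDBDABDBBD ⇒ BD·B·BC·BD·B·BD·BD·B·BD·B·BC·BD·B·BD·BD·B
    A ↦ BC
    B ↦ BD
    D ↦ B
  step 2 ⇒ step 3: BCBDBBCBDB ⇒ BD·A·BD·B·BD·BD·A·BD·B·BD
    C ↦ A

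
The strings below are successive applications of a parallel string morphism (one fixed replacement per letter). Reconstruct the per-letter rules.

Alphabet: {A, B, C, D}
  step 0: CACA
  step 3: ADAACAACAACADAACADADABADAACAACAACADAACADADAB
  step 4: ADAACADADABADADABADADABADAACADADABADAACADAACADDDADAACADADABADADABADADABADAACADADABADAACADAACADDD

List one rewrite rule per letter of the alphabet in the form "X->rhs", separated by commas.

A->AD, B->DD, C->AB, D->AAC

  step 3 ⇒ step 4: ADAACAACAACADAACADADABADAACAACAACADAACADADAB ⇒ AD·AAC·AD·AD·AB·AD·AD·AB·AD·AD·AB·AD·AAC·AD·AD·AB·AD·AAC·AD·AAC·AD·DD·AD·AAC·AD·AD·AB·AD·AD·AB·AD·AD·AB·AD·AAC·AD·AD·AB·AD·AAC·AD·AAC·AD·DD
    A ↦ AD
    B ↦ DD
    C ↦ AB
    D ↦ AAC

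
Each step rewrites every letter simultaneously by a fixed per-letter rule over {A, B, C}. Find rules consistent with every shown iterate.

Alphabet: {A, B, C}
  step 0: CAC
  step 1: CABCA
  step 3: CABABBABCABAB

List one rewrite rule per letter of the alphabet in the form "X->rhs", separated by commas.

  step 0 ⇒ step 1: CAC ⇒ CA·B·CA
    A ↦ B
    C ↦ CA
    B ↦ AB  (constrained at step 1)

A->B, B->AB, C->CA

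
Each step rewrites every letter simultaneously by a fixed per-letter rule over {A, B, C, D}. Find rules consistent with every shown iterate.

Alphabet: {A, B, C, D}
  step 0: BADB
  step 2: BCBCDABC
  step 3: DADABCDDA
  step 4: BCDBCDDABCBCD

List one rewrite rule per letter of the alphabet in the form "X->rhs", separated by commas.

  step 3 ⇒ step 4: DADABCDDA ⇒ BC·D·BC·D·D·A·BC·BC·D
    A ↦ D
    B ↦ D
    C ↦ A
    D ↦ BC

A->D, B->D, C->A, D->BC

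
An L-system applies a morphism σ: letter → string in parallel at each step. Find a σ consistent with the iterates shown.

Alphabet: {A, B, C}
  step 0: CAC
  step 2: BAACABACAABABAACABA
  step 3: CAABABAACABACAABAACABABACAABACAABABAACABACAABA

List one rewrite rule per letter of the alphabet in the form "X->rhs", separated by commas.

A->BA, B->CAA, C->ACA

  step 2 ⇒ step 3: BAACABACAABABAACABA ⇒ CAA·BA·BA·ACA·BA·CAA·BA·ACA·BA·BA·CAA·BA·CAA·BA·BA·ACA·BA·CAA·BA
    A ↦ BA
    B ↦ CAA
    C ↦ ACA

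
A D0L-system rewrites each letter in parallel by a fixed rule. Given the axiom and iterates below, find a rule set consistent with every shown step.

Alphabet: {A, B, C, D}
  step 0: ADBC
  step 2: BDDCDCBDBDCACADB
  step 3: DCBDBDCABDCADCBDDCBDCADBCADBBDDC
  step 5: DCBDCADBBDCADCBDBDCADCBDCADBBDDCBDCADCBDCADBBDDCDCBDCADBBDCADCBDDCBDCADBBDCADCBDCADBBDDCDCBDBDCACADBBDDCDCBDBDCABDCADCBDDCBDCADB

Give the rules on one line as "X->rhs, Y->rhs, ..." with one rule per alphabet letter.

A->DB, B->DC, C->CA, D->BD

  step 2 ⇒ step 3: BDDCDCBDBDCACADB ⇒ DC·BD·BD·CA·BD·CA·DC·BD·DC·BD·CA·DB·CA·DB·BD·DC
    A ↦ DB
    B ↦ DC
    C ↦ CA
    D ↦ BD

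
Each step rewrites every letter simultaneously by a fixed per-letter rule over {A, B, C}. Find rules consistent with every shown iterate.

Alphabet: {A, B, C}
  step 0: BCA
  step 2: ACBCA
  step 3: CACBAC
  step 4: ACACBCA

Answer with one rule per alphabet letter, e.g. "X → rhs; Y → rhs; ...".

A->C, B->CB, C->A

  step 3 ⇒ step 4: CACBAC ⇒ A·C·A·CB·C·A
    A ↦ C
    B ↦ CB
    C ↦ A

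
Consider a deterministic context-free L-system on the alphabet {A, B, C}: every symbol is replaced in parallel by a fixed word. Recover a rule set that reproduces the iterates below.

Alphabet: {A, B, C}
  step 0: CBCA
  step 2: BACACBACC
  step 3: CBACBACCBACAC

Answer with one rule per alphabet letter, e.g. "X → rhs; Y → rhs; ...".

A->B, B->C, C->AC

  step 2 ⇒ step 3: BACACBACC ⇒ C·B·AC·B·AC·C·B·AC·AC
    A ↦ B
    B ↦ C
    C ↦ AC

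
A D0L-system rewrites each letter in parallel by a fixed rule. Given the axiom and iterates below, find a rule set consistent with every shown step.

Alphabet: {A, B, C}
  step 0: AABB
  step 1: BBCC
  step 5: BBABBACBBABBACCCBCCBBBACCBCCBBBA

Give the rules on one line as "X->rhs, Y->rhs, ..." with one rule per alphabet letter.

A->B, B->C, C->BBA

  step 0 ⇒ step 1: AABB ⇒ B·B·C·C
    A ↦ B
    B ↦ C
    C ↦ BBA  (constrained at step 1)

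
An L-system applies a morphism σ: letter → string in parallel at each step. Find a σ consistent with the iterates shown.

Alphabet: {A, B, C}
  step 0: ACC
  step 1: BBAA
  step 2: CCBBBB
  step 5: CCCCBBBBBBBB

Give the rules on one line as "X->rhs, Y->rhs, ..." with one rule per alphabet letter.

  step 1 ⇒ step 2: BBAA ⇒ C·C·BB·BB
    A ↦ BB
    B ↦ C
  step 0 ⇒ step 1: ACC ⇒ BB·A·A
    C ↦ A

A->BB, B->C, C->A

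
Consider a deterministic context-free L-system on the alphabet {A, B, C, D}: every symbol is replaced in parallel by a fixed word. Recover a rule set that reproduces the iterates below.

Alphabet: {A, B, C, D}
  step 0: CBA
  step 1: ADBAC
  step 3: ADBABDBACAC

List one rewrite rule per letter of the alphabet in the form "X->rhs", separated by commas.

  step 0 ⇒ step 1: CBA ⇒ A·DBA·C
    A ↦ C
    B ↦ DBA
    C ↦ A
    D ↦ B  (constrained at step 1)

A->C, B->DBA, C->A, D->B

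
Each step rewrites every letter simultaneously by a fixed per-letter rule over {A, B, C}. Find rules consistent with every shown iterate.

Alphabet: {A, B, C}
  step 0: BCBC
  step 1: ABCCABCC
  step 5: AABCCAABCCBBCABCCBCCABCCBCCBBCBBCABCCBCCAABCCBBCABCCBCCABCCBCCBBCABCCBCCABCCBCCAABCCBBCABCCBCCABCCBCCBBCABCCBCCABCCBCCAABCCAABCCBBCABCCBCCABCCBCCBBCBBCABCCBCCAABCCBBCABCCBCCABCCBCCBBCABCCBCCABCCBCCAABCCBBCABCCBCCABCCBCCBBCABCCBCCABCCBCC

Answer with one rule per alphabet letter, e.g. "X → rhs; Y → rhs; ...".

  step 0 ⇒ step 1: BCBC ⇒ A·BCC·A·BCC
    B ↦ A
    C ↦ BCC
    A ↦ BBC  (constrained at step 1)

A->BBC, B->A, C->BCC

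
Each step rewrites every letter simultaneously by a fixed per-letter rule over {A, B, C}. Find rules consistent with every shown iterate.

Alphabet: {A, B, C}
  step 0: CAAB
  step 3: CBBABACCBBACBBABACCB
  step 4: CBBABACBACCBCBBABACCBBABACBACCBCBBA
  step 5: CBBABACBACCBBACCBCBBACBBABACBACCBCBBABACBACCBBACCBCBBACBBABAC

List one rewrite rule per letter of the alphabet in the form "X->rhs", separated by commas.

A->C, B->BA, C->CB

  step 4 ⇒ step 5: CBBABACBACCBCBBABACCBBABACBACCBCBBA ⇒ CB·BA·BA·C·BA·C·CB·BA·C·CB·CB·BA·CB·BA·BA·C·BA·C·CB·CB·BA·BA·C·BA·C·CB·BA·C·CB·CB·BA·CB·BA·BA·C
    A ↦ C
    B ↦ BA
    C ↦ CB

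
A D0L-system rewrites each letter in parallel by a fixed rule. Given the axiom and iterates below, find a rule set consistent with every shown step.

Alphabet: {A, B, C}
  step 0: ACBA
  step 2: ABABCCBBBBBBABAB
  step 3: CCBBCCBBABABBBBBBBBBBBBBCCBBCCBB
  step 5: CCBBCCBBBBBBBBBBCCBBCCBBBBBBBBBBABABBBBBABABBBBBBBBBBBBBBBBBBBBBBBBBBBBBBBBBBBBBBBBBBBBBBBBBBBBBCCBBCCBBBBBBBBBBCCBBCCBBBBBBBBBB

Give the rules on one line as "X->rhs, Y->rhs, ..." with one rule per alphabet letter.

  step 2 ⇒ step 3: ABABCCBBBBBBABAB ⇒ CC·BB·CC·BB·AB·AB·BB·BB·BB·BB·BB·BB·CC·BB·CC·BB
    A ↦ CC
    B ↦ BB
    C ↦ AB

A->CC, B->BB, C->AB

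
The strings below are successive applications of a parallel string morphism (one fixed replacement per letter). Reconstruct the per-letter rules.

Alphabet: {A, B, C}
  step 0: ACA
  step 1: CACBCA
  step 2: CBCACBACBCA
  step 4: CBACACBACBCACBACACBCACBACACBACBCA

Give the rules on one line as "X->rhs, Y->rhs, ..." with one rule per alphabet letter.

A->CA, B->A, C->CB

  step 1 ⇒ step 2: CACBCA ⇒ CB·CA·CB·A·CB·CA
    A ↦ CA
    B ↦ A
    C ↦ CB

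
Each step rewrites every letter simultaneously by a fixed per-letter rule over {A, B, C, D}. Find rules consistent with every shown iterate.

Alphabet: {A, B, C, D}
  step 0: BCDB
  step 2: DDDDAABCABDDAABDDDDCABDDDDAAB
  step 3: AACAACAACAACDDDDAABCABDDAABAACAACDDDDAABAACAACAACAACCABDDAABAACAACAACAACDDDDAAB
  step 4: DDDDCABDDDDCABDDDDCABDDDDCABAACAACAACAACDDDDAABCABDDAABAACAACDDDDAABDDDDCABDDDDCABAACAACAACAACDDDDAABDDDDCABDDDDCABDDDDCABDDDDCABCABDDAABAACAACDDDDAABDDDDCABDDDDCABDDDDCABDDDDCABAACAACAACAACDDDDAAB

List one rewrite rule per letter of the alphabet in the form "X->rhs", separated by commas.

  step 3 ⇒ step 4: AACAACAACAACDDDDAABCABDDAABAACAACDDDDAABAACAACAACAACCABDDAABAACAACAACAACDDDDAAB ⇒ DD·DD·CAB·DD·DD·CAB·DD·DD·CAB·DD·DD·CAB·AAC·AAC·AAC·AAC·DD·DD·AAB·CAB·DD·AAB·AAC·AAC·DD·DD·AAB·DD·DD·CAB·DD·DD·CAB·AAC·AAC·AAC·AAC·DD·DD·AAB·DD·DD·CAB·DD·DD·CAB·DD·DD·CAB·DD·DD·CAB·CAB·DD·AAB·AAC·AAC·DD·DD·AAB·DD·DD·CAB·DD·DD·CAB·DD·DD·CAB·DD·DD·CAB·AAC·AAC·AAC·AAC·DD·DD·AAB
    A ↦ DD
    B ↦ AAB
    C ↦ CAB
    D ↦ AAC

A->DD, B->AAB, C->CAB, D->AAC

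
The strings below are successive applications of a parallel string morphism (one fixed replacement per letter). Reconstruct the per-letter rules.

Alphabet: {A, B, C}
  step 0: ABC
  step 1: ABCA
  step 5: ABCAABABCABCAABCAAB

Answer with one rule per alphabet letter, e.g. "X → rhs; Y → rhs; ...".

A->AB, B->C, C->A

  step 0 ⇒ step 1: ABC ⇒ AB·C·A
    A ↦ AB
    B ↦ C
    C ↦ A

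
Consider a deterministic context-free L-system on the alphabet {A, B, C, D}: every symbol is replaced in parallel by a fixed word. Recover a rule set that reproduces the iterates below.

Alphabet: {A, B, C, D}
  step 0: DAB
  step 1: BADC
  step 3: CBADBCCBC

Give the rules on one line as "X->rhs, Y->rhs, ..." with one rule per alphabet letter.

  step 0 ⇒ step 1: DAB ⇒ B·AD·C
    A ↦ AD
    B ↦ C
    D ↦ B
    C ↦ CB  (constrained at step 1)

A->AD, B->C, C->CB, D->B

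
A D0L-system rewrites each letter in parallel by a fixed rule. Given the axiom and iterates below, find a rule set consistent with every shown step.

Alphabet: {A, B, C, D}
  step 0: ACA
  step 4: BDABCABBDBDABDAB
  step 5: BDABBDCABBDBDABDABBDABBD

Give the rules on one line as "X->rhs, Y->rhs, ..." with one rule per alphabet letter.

  step 4 ⇒ step 5: BDABCABBDBDABDAB ⇒ BD·A·B·BD·CA·B·BD·BD·A·BD·A·B·BD·A·B·BD
    A ↦ B
    B ↦ BD
    C ↦ CA
    D ↦ A

A->B, B->BD, C->CA, D->A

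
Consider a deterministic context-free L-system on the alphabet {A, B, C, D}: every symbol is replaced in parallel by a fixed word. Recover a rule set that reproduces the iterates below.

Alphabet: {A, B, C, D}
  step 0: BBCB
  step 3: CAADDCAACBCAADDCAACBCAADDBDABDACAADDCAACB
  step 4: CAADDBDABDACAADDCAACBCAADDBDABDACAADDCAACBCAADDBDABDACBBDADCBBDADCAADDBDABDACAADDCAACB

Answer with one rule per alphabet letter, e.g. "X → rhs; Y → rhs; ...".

A->D, B->CB, C->CAA, D->BDA

  step 3 ⇒ step 4: CAADDCAACBCAADDCAACBCAADDBDABDACAADDCAACB ⇒ CAA·D·D·BDA·BDA·CAA·D·D·CAA·CB·CAA·D·D·BDA·BDA·CAA·D·D·CAA·CB·CAA·D·D·BDA·BDA·CB·BDA·D·CB·BDA·D·CAA·D·D·BDA·BDA·CAA·D·D·CAA·CB
    A ↦ D
    B ↦ CB
    C ↦ CAA
    D ↦ BDA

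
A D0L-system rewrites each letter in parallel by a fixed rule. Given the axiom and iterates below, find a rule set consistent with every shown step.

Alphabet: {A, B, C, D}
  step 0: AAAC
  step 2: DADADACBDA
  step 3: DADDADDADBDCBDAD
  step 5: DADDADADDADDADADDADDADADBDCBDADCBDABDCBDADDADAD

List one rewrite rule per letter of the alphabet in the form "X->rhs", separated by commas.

A->D, B->CB, C->BD, D->DA

  step 2 ⇒ step 3: DADADACBDA ⇒ DA·D·DA·D·DA·D·BD·CB·DA·D
    A ↦ D
    B ↦ CB
    C ↦ BD
    D ↦ DA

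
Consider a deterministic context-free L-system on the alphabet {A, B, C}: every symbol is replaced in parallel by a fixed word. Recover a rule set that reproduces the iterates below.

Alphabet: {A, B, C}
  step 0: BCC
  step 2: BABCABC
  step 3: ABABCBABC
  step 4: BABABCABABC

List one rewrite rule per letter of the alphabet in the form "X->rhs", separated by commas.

  step 3 ⇒ step 4: ABABCBABC ⇒ B·A·B·A·BC·A·B·A·BC
    A ↦ B
    B ↦ A
    C ↦ BC

A->B, B->A, C->BC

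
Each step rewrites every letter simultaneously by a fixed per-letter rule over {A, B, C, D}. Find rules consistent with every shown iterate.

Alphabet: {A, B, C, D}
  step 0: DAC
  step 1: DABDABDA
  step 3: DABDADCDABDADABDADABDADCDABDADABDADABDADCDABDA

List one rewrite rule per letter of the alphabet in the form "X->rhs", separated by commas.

  step 0 ⇒ step 1: DAC ⇒ DA·BDA·BDA
    A ↦ BDA
    C ↦ BDA
    D ↦ DA
    B ↦ DC  (constrained at step 1)

A->BDA, B->DC, C->BDA, D->DA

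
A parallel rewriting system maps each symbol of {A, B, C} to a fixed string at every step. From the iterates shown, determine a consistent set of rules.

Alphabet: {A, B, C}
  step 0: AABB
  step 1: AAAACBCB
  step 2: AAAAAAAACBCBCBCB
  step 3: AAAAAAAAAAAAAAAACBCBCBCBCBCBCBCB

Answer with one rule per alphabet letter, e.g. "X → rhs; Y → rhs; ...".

  step 2 ⇒ step 3: AAAAAAAACBCBCBCB ⇒ AA·AA·AA·AA·AA·AA·AA·AA·CB·CB·CB·CB·CB·CB·CB·CB
    A ↦ AA
    B ↦ CB
    C ↦ CB

A->AA, B->CB, C->CB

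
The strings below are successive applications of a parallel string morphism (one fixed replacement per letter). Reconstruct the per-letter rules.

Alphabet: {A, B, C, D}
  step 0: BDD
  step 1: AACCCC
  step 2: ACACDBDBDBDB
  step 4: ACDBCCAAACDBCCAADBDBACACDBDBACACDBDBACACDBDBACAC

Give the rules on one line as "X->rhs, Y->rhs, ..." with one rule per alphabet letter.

  step 1 ⇒ step 2: AACCCC ⇒ AC·AC·DB·DB·DB·DB
    A ↦ AC
    C ↦ DB
  step 0 ⇒ step 1: BDD ⇒ AA·CC·CC
    B ↦ AA
  step 0 ⇒ step 1: BDD ⇒ AA·CC·CC
    D ↦ CC

A->AC, B->AA, C->DB, D->CC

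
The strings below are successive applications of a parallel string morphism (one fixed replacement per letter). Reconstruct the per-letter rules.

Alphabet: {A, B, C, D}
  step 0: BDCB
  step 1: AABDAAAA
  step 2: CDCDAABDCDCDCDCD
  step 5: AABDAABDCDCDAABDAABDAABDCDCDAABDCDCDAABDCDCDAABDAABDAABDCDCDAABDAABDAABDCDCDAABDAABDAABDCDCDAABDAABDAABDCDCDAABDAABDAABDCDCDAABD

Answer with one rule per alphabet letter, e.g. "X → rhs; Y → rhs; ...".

  step 1 ⇒ step 2: AABDAAAA ⇒ CD·CD·AA·BD·CD·CD·CD·CD
    A ↦ CD
    B ↦ AA
    D ↦ BD
  step 0 ⇒ step 1: BDCB ⇒ AA·BD·AA·AA
    C ↦ AA

A->CD, B->AA, C->AA, D->BD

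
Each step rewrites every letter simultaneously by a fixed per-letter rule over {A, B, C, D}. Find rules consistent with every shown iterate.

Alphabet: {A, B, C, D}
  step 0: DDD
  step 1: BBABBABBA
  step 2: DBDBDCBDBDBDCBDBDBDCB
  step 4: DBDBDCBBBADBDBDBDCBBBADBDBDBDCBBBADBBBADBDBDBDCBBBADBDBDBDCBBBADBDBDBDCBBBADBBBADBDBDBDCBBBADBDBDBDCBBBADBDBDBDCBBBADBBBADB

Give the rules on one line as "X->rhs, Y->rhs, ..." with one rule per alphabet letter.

A->DCB, B->DB, C->DB, D->BBA

  step 1 ⇒ step 2: BBABBABBA ⇒ DB·DB·DCB·DB·DB·DCB·DB·DB·DCB
    A ↦ DCB
    B ↦ DB
    C ↦ DB  (constrained at step 2)
  step 0 ⇒ step 1: DDD ⇒ BBA·BBA·BBA
    D ↦ BBA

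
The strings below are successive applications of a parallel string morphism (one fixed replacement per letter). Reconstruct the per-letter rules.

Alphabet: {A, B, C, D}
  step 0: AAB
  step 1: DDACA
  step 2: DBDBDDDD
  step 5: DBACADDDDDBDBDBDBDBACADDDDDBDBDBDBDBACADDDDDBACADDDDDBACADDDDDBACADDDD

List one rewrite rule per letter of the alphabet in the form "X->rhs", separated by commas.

  step 1 ⇒ step 2: DDACA ⇒ DB·DB·D·DD·D
    A ↦ D
    C ↦ DD
    D ↦ DB
  step 0 ⇒ step 1: AAB ⇒ D·D·ACA
    B ↦ ACA

A->D, B->ACA, C->DD, D->DB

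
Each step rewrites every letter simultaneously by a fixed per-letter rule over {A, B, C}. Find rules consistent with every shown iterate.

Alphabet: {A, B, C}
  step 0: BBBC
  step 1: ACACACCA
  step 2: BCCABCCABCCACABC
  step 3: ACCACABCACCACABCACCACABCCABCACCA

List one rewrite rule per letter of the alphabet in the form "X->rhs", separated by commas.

A->BC, B->AC, C->CA

  step 2 ⇒ step 3: BCCABCCABCCACABC ⇒ AC·CA·CA·BC·AC·CA·CA·BC·AC·CA·CA·BC·CA·BC·AC·CA
    A ↦ BC
    B ↦ AC
    C ↦ CA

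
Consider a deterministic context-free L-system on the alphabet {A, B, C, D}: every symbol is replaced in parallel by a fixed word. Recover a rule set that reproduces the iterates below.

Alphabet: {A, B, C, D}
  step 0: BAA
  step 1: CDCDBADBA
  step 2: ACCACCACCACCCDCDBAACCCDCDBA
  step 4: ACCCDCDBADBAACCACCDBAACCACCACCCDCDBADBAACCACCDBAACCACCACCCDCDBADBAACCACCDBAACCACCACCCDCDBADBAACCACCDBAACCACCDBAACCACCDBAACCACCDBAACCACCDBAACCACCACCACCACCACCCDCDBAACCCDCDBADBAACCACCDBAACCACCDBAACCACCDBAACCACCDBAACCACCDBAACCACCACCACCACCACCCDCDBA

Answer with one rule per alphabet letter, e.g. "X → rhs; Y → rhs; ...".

A->DBA, B->CDC, C->ACC, D->ACC

  step 1 ⇒ step 2: CDCDBADBA ⇒ ACC·ACC·ACC·ACC·CDC·DBA·ACC·CDC·DBA
    A ↦ DBA
    B ↦ CDC
    C ↦ ACC
    D ↦ ACC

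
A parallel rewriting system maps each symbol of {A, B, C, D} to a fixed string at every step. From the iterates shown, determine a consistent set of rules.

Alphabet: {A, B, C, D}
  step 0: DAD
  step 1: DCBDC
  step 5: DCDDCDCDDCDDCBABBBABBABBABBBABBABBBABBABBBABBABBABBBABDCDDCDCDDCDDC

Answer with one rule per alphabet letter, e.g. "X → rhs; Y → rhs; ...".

  step 0 ⇒ step 1: DAD ⇒ DC·B·DC
    A ↦ B
    D ↦ DC
    B ↦ BAB  (constrained at step 1)
    C ↦ D  (constrained at step 1)

A->B, B->BAB, C->D, D->DC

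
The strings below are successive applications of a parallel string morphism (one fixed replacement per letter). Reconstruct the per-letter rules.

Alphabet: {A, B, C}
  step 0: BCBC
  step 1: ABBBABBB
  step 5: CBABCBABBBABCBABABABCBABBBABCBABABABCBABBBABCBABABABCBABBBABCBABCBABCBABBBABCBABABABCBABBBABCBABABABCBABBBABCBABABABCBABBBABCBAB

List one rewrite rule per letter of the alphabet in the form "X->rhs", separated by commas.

  step 0 ⇒ step 1: BCBC ⇒ AB·BB·AB·BB
    B ↦ AB
    C ↦ BB
    A ↦ CB  (constrained at step 1)

A->CB, B->AB, C->BB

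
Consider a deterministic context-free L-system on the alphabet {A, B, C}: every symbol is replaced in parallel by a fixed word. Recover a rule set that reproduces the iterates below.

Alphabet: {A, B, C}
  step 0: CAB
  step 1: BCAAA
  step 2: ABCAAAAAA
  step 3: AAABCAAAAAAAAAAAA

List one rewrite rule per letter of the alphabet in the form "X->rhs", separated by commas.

  step 2 ⇒ step 3: ABCAAAAAA ⇒ AA·A·BC·AA·AA·AA·AA·AA·AA
    A ↦ AA
    B ↦ A
    C ↦ BC

A->AA, B->A, C->BC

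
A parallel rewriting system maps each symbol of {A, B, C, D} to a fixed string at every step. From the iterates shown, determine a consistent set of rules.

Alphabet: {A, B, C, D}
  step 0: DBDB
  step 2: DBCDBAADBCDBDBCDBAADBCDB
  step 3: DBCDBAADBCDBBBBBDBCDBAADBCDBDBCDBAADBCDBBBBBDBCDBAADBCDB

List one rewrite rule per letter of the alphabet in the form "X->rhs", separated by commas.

  step 2 ⇒ step 3: DBCDBAADBCDBDBCDBAADBCDB ⇒ DBC·DB·AA·DBC·DB·BB·BB·DBC·DB·AA·DBC·DB·DBC·DB·AA·DBC·DB·BB·BB·DBC·DB·AA·DBC·DB
    A ↦ BB
    B ↦ DB
    C ↦ AA
    D ↦ DBC

A->BB, B->DB, C->AA, D->DBC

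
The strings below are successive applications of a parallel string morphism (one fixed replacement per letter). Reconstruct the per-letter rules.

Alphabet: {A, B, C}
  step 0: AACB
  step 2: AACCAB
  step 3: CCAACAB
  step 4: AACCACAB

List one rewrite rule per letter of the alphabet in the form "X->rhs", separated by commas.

  step 3 ⇒ step 4: CCAACAB ⇒ A·A·C·C·A·C·AB
    A ↦ C
    B ↦ AB
    C ↦ A

A->C, B->AB, C->A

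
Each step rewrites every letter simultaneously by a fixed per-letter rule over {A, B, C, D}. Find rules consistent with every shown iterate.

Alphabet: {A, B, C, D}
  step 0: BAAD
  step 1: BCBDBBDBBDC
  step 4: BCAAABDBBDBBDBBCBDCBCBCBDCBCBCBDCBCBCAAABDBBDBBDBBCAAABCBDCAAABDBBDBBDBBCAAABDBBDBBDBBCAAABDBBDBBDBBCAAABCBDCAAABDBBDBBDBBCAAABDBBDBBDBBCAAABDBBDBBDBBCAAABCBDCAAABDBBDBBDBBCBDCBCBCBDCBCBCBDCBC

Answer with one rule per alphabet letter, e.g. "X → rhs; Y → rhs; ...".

  step 0 ⇒ step 1: BAAD ⇒ BC·BDB·BDB·BDC
    A ↦ BDB
    B ↦ BC
    D ↦ BDC
    C ↦ AAA  (constrained at step 1)

A->BDB, B->BC, C->AAA, D->BDC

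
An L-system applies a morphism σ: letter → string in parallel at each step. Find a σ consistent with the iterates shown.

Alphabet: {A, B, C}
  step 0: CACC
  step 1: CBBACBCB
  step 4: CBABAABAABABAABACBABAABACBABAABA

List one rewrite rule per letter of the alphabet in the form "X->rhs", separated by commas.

  step 0 ⇒ step 1: CACC ⇒ CB·BA·CB·CB
    A ↦ BA
    C ↦ CB
    B ↦ A  (constrained at step 1)

A->BA, B->A, C->CB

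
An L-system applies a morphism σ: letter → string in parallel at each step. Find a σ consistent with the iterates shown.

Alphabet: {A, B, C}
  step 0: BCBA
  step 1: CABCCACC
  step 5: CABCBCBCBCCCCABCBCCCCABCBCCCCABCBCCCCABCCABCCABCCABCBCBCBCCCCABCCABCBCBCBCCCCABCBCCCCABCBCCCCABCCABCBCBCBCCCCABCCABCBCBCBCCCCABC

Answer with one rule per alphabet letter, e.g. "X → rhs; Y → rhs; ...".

  step 0 ⇒ step 1: BCBA ⇒ CA·BC·CA·CC
    A ↦ CC
    B ↦ CA
    C ↦ BC

A->CC, B->CA, C->BC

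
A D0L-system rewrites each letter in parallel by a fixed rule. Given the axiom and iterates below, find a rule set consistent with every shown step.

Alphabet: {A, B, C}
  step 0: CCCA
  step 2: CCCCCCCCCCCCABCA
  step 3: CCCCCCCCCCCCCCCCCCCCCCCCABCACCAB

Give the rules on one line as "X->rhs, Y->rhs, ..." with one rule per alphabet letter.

A->AB, B->CA, C->CC

  step 2 ⇒ step 3: CCCCCCCCCCCCABCA ⇒ CC·CC·CC·CC·CC·CC·CC·CC·CC·CC·CC·CC·AB·CA·CC·AB
    A ↦ AB
    B ↦ CA
    C ↦ CC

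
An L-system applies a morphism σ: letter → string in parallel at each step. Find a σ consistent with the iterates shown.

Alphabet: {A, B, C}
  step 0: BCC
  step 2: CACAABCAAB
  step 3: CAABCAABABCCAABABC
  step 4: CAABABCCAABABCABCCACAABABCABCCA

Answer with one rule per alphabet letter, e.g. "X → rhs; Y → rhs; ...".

A->AB, B->C, C->CA

  step 3 ⇒ step 4: CAABCAABABCCAABABC ⇒ CA·AB·AB·C·CA·AB·AB·C·AB·C·CA·CA·AB·AB·C·AB·C·CA
    A ↦ AB
    B ↦ C
    C ↦ CA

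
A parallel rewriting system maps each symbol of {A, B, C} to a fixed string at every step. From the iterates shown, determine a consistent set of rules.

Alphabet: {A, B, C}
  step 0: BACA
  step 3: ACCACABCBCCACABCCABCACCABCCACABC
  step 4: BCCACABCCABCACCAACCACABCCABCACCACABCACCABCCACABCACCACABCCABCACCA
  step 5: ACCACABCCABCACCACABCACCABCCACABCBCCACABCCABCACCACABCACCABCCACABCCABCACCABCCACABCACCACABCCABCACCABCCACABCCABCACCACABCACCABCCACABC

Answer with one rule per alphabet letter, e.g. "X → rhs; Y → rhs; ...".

  step 4 ⇒ step 5: BCCACABCCABCACCAACCACABCCABCACCACABCACCABCCACABCACCACABCCABCACCA ⇒ AC·CA·CA·BC·CA·BC·AC·CA·CA·BC·AC·CA·BC·CA·CA·BC·BC·CA·CA·BC·CA·BC·AC·CA·CA·BC·AC·CA·BC·CA·CA·BC·CA·BC·AC·CA·BC·CA·CA·BC·AC·CA·CA·BC·CA·BC·AC·CA·BC·CA·CA·BC·CA·BC·AC·CA·CA·BC·AC·CA·BC·CA·CA·BC
    A ↦ BC
    B ↦ AC
    C ↦ CA

A->BC, B->AC, C->CA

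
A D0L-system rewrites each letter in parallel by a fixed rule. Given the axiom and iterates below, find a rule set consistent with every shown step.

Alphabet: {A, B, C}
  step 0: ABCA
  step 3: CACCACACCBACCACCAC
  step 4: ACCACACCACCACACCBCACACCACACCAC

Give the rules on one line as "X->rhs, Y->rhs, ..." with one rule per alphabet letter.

  step 3 ⇒ step 4: CACCACACCBACCACCAC ⇒ AC·C·AC·AC·C·AC·C·AC·AC·CB·C·AC·AC·C·AC·AC·C·AC
    A ↦ C
    B ↦ CB
    C ↦ AC

A->C, B->CB, C->AC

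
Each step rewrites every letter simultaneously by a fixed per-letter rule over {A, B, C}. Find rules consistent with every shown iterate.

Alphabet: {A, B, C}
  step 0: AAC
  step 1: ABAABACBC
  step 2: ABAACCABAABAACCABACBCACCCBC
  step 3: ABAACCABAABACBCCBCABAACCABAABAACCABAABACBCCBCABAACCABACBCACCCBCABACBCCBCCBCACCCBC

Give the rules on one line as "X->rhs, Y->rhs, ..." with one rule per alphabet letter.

  step 2 ⇒ step 3: ABAACCABAABAACCABACBCACCCBC ⇒ ABA·ACC·ABA·ABA·CBC·CBC·ABA·ACC·ABA·ABA·ACC·ABA·ABA·CBC·CBC·ABA·ACC·ABA·CBC·ACC·CBC·ABA·CBC·CBC·CBC·ACC·CBC
    A ↦ ABA
    B ↦ ACC
    C ↦ CBC

A->ABA, B->ACC, C->CBC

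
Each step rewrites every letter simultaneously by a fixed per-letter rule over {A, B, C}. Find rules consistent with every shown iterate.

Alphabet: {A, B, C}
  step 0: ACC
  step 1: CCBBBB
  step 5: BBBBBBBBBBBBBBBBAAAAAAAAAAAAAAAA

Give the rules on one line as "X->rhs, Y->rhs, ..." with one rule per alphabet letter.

A->CC, B->A, C->BB

  step 0 ⇒ step 1: ACC ⇒ CC·BB·BB
    A ↦ CC
    C ↦ BB
    B ↦ A  (constrained at step 1)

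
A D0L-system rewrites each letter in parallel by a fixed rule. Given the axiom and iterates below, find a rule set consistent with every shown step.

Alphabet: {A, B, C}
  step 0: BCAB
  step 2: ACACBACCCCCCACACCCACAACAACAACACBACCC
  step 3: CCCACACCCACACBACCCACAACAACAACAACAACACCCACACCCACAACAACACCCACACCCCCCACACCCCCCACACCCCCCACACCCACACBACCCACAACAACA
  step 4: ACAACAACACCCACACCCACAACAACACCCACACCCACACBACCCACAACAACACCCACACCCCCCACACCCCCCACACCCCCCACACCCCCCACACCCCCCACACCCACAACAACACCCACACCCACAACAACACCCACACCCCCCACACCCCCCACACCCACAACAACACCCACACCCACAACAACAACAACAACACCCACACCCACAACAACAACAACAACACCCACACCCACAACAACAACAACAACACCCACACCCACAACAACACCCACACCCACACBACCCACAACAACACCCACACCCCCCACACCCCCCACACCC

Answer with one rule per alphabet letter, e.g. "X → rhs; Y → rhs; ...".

  step 3 ⇒ step 4: CCCACACCCACACBACCCACAACAACAACAACAACACCCACACCCACAACAACACCCACACCCCCCACACCCCCCACACCCCCCACACCCACACBACCCACAACAACA ⇒ ACA·ACA·ACA·CCC·ACA·CCC·ACA·ACA·ACA·CCC·ACA·CCC·ACA·CBA·CCC·ACA·ACA·ACA·CCC·ACA·CCC·CCC·ACA·CCC·CCC·ACA·CCC·CCC·ACA·CCC·CCC·ACA·CCC·CCC·ACA·CCC·ACA·ACA·ACA·CCC·ACA·CCC·ACA·ACA·ACA·CCC·ACA·CCC·CCC·ACA·CCC·CCC·ACA·CCC·ACA·ACA·ACA·CCC·ACA·CCC·ACA·ACA·ACA·ACA·ACA·ACA·CCC·ACA·CCC·ACA·ACA·ACA·ACA·ACA·ACA·CCC·ACA·CCC·ACA·ACA·ACA·ACA·ACA·ACA·CCC·ACA·CCC·ACA·ACA·ACA·CCC·ACA·CCC·ACA·CBA·CCC·ACA·ACA·ACA·CCC·ACA·CCC·CCC·ACA·CCC·CCC·ACA·CCC
    A ↦ CCC
    B ↦ CBA
    C ↦ ACA

A->CCC, B->CBA, C->ACA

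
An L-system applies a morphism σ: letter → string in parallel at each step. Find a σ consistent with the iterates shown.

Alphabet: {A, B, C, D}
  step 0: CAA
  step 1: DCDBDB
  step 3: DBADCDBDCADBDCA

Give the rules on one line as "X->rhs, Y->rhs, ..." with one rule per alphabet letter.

A->DB, B->CD, C->DC, D->A

  step 0 ⇒ step 1: CAA ⇒ DC·DB·DB
    A ↦ DB
    C ↦ DC
    B ↦ CD  (constrained at step 1)
    D ↦ A  (constrained at step 1)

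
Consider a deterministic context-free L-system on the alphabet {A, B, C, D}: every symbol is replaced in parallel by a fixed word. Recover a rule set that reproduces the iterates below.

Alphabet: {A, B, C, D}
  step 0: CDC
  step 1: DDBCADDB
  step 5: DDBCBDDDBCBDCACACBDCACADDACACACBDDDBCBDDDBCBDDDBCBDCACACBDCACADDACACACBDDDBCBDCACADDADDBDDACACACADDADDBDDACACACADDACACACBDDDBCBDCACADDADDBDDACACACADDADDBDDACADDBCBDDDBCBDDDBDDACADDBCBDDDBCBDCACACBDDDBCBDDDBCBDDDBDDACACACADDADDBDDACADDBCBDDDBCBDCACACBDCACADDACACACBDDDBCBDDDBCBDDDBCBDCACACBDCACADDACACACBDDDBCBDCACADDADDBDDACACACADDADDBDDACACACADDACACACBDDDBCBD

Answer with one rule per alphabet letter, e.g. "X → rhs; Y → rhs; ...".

  step 0 ⇒ step 1: CDC ⇒ DDB·CA·DDB
    C ↦ DDB
    D ↦ CA
    A ↦ CBD  (constrained at step 1)
    B ↦ DDA  (constrained at step 1)

A->CBD, B->DDA, C->DDB, D->CA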